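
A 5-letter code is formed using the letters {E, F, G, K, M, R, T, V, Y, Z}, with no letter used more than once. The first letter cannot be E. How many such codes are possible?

The first letter has 10−1 = 9 choices (anything except E).
The remaining 4 letters are filled from the other 9 symbols without repetition: 9 × 8 × 7 × 6 = 3024.
Total: 9 × 3024 = 27216.

27216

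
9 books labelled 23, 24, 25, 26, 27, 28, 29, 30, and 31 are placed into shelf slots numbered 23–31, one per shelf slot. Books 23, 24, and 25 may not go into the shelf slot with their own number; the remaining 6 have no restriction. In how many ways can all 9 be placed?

256320

Let Aᵢ (for i ∈ {23, 24, 25}) be the placements that put book i in its forbidden shelf slot. Any j of these fix j positions, leaving (9−j)! ways to fill the rest, and there are C(3,j) ways to pick which j.
By inclusion–exclusion, the number of valid placements is Σ_{j=0}^{3} (−1)^j C(3,j)·(9−j)!.
Computing: 362880 − 120960 + 15120 − 720 = 256320.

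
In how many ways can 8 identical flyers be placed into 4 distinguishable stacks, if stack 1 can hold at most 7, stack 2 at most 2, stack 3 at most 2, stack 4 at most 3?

35

By stars and bars, unrestricted non-negative solutions to x_1+…+x_4 = 8 number C(8+3,3) = 165.
Subtract solutions that violate a single cap (substitute x_i' = x_i − (cap_i+1)): x_1 ≥ 8 gives C(3,3) = 1; x_2 ≥ 3 gives C(8,3) = 56; x_3 ≥ 3 gives C(8,3) = 56; x_4 ≥ 4 gives C(7,3) = 35. Together 148.
Add back pairs where two caps are both exceeded: 0 + 0 + 0 + 10 + 4 + 4 = 18.
By inclusion–exclusion the count is 165 − 148 + 18 = 35.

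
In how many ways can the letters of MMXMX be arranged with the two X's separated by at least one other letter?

There are 5!/(3!·2!) = 10 arrangements of MMXMX in total.
Arrangements with the X's together: treat XX as one letter, giving (4)!/(3!) = 4.
Hence 10 − 4 = 6.

6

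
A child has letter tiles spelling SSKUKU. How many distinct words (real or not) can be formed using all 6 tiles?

SSKUKU has 6 letters with K appearing twice, S appearing twice, and U appearing twice.
So there are 6! / (2!·2!·2!) = 90 distinguishable arrangements.

90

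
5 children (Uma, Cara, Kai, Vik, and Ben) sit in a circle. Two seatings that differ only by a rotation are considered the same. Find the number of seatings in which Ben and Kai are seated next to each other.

Glue Ben and Kai into a block (2 internal orders). Seating 4 units around a circle gives (3)! arrangements.
So 2 × (3)! = 2 × 6 = 12.

12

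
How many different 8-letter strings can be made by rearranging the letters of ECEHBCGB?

Letter multiplicities in ECEHBCGB: B×2, C×2, E×2, G×1, H×1.
Dividing 8! = 40320 by 2!·2!·2! = 8 for the repeated letters gives 5040.

5040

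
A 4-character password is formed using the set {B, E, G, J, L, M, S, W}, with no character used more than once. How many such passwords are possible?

1680

Choose and order 4 of the 8 symbols: the first character has 8 options, the next 7, then 6, 5.
That product is 8 × 7 × 6 × 5 = 1680.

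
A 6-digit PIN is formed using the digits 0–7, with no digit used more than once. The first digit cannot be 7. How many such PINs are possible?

The first digit has 8−1 = 7 choices (anything except 7).
The remaining 5 digits are filled from the other 7 symbols without repetition: 7 × 6 × 5 × 4 × 3 = 2520.
Total: 7 × 2520 = 17640.

17640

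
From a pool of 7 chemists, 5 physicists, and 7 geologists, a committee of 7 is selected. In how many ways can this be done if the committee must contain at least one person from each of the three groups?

45374

With no constraint there are C(19,7) = 50388 possible selections.
Selections missing a whole group: no chemists → C(12,7) = 792; no physicists → C(14,7) = 3432; no geologists → C(12,7) = 792.
Add back selections omitting two groups (i.e. drawn from a single group): C(7,7) + C(5,7) + C(7,7) = 2.
By inclusion–exclusion: 50388 − 5016 + 2 = 45374.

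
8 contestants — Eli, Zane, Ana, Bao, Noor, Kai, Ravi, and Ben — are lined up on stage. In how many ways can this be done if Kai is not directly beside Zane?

30240

Of the 8! = 40320 arrangements, those with Kai and Zane adjacent number 2 × 7! = 10080 (treat the pair as a block with 2 internal orders).
So 40320 − 10080 = 30240 arrangements keep them apart.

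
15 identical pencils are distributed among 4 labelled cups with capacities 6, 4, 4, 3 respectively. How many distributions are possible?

10

Without the upper bounds there are C(18,3) = 816 ways to split 15 among 4 cups.
Subtract solutions that violate a single cap (substitute x_i' = x_i − (cap_i+1)): x_1 ≥ 7 gives C(11,3) = 165; x_2 ≥ 5 gives C(13,3) = 286; x_3 ≥ 5 gives C(13,3) = 286; x_4 ≥ 4 gives C(14,3) = 364. Together 1101.
Add back pairs where two caps are both exceeded: 20 + 20 + 35 + 56 + 84 + 84 = 299.
Subtract triples: 0 + 0 + 0 + 4 = 4.
By inclusion–exclusion the count is 816 − 1101 + 299 − 4 = 10.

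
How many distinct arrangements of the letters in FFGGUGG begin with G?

60

With the first slot taken by G, it remains to arrange the other 6 letters (FFGUGG).
Those 6 letters have F appearing twice and G appearing 3 times, giving (6)!/(3!·2!) = 60.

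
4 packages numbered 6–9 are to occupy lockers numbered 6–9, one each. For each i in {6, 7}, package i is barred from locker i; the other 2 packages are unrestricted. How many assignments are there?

14

Let Aᵢ (for i ∈ {6, 7}) be the placements that put package i in its forbidden locker. Any j of these fix j positions, leaving (4−j)! ways to fill the rest, and there are C(2,j) ways to pick which j.
By inclusion–exclusion, the number of valid placements is Σ_{j=0}^{2} (−1)^j C(2,j)·(4−j)!.
Computing: 24 − 12 + 2 = 14.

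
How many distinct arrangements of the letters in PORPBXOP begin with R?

Fix R in the first position and arrange the remaining 7 letters.
Those 7 letters have O appearing twice and P appearing 3 times, giving (7)!/(3!·2!) = 420.

420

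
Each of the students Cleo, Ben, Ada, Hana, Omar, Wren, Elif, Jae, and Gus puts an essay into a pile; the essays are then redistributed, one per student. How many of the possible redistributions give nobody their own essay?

Count assignments avoiding every fixed point. For any j of the 9 students fixed to their own essay, the other 9−j can be arranged in (9−j)! ways.
By inclusion–exclusion this is Σ_{j=0}^{9} (−1)^j C(9,j)·(9−j)!.
Computing: 362880 − 362880 + 181440 − 60480 + 15120 − 3024 + 504 − 72 + 9 − 1 = 133496.

133496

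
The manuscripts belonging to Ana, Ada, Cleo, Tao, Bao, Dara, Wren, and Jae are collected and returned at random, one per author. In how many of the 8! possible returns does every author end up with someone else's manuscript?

14833

This is the derangement count D_8: permutations of 8 items with no fixed point.
By inclusion–exclusion this is Σ_{j=0}^{8} (−1)^j C(8,j)·(8−j)!.
Computing: 40320 − 40320 + 20160 − 6720 + 1680 − 336 + 56 − 8 + 1 = 14833.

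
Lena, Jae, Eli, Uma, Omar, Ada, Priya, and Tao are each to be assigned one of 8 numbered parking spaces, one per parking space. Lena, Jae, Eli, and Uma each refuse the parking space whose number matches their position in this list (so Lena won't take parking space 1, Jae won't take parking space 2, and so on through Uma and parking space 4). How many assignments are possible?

Let Aᵢ (for 1 ≤ i ≤ 4) be the placements that put person i in their forbidden parking space. Any j of these fix j positions, leaving (8−j)! ways to fill the rest, and there are C(4,j) ways to pick which j.
By inclusion–exclusion, the number of valid placements is Σ_{j=0}^{4} (−1)^j C(4,j)·(8−j)!.
Computing: 40320 − 20160 + 4320 − 480 + 24 = 24024.

24024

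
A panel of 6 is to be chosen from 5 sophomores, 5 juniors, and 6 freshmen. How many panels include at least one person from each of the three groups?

6875

With no constraint there are C(16,6) = 8008 possible selections.
Subtract selections that omit an entire group: no sophomores → C(11,6) = 462; no juniors → C(11,6) = 462; no freshmen → C(10,6) = 210.
Add back selections omitting two groups (i.e. drawn from a single group): C(5,6) + C(5,6) + C(6,6) = 1.
By inclusion–exclusion: 8008 − 1134 + 1 = 6875.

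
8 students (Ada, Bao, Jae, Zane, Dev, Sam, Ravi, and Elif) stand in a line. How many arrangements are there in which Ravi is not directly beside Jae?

30240

There are 8! = 40320 arrangements in all. If Ravi and Jae are adjacent, merging them into one block gives 2·(7)! = 10080 arrangements.
So 40320 − 10080 = 30240 arrangements keep them apart.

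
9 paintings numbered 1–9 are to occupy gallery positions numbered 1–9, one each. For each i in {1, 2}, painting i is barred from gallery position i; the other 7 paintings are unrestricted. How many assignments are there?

Let Aᵢ (for i ∈ {1, 2}) be the placements that put painting i in its forbidden gallery position. Any j of these fix j positions, leaving (9−j)! ways to fill the rest, and there are C(2,j) ways to pick which j.
By inclusion–exclusion, the number of valid placements is Σ_{j=0}^{2} (−1)^j C(2,j)·(9−j)!.
Computing: 362880 − 80640 + 5040 = 287280.

287280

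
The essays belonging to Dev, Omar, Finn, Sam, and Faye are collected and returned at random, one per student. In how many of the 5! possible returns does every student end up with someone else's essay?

Let Aᵢ be the assignments in which student i gets their own essay. We want the size of the complement of A₁∪…∪A_5.
By inclusion–exclusion this is Σ_{j=0}^{5} (−1)^j C(5,j)·(5−j)!.
Computing: 120 − 120 + 60 − 20 + 5 − 1 = 44.

44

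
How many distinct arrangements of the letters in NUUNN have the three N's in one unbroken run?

3

Treat the 3 copies of N as a single block. The multiset to arrange is then {NNN, U, U}, 3 items in all.
That gives (3)!/(2!) = 3 arrangements.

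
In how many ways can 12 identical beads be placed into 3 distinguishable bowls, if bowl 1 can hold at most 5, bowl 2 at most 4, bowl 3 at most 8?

20

Ignoring the caps, the number of non-negative solutions to x_1+…+x_3 = 12 is C(14,2) = 91.
Subtract solutions that violate a single cap (substitute x_i' = x_i − (cap_i+1)): x_1 ≥ 6 gives C(8,2) = 28; x_2 ≥ 5 gives C(9,2) = 36; x_3 ≥ 9 gives C(5,2) = 10. Together 74.
Add back pairs where two caps are both exceeded: 3 + 0 + 0 = 3.
By inclusion–exclusion the count is 91 − 74 + 3 = 20.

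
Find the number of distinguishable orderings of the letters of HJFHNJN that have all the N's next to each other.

180

Treat the 2 copies of N as a single block. The multiset to arrange is then {NN, F, H, H, J, J}, 6 items in all.
That gives (6)!/(2!·2!) = 180 arrangements.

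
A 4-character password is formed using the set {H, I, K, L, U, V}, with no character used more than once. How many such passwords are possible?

360

Choose and order 4 of the 6 symbols: the first character has 6 options, the next 5, then 4, 3.
6 × 5 × 4 × 3 = 360.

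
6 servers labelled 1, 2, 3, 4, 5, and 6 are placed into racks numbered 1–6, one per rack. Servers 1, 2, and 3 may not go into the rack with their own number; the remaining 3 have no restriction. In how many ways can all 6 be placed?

Let Aᵢ (for i ∈ {1, 2, 3}) be the placements that put server i in its forbidden rack. Any j of these fix j positions, leaving (6−j)! ways to fill the rest, and there are C(3,j) ways to pick which j.
By inclusion–exclusion, the number of valid placements is Σ_{j=0}^{3} (−1)^j C(3,j)·(6−j)!.
Computing: 720 − 360 + 72 − 6 = 426.

426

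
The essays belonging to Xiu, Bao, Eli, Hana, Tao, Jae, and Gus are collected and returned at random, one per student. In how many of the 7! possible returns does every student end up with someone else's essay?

1854

Let Aᵢ be the assignments in which student i gets their own essay. We want the size of the complement of A₁∪…∪A_7.
By inclusion–exclusion this is Σ_{j=0}^{7} (−1)^j C(7,j)·(7−j)!.
Computing: 5040 − 5040 + 2520 − 840 + 210 − 42 + 7 − 1 = 1854.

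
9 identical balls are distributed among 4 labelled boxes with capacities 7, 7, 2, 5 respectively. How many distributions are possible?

By stars and bars, unrestricted non-negative solutions to x_1+…+x_4 = 9 number C(9+3,3) = 220.
Subtract solutions that violate a single cap (substitute x_i' = x_i − (cap_i+1)): x_1 ≥ 8 gives C(4,3) = 4; x_2 ≥ 8 gives C(4,3) = 4; x_3 ≥ 3 gives C(9,3) = 84; x_4 ≥ 6 gives C(6,3) = 20. Together 112.
Add back pairs where two caps are both exceeded: 0 + 0 + 0 + 0 + 0 + 1 = 1.
By inclusion–exclusion the count is 220 − 112 + 1 = 109.

109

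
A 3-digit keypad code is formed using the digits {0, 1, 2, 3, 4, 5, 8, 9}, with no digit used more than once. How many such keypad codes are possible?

Choose and order 3 of the 8 symbols: the first digit has 8 options, the next 7, then 6.
That product is 8 × 7 × 6 = 336.

336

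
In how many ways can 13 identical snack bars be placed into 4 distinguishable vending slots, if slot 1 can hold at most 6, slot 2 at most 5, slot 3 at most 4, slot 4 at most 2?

Without the upper bounds there are C(16,3) = 560 ways to split 13 among 4 vending slots.
Subtract solutions that violate a single cap (substitute x_i' = x_i − (cap_i+1)): x_1 ≥ 7 gives C(9,3) = 84; x_2 ≥ 6 gives C(10,3) = 120; x_3 ≥ 5 gives C(11,3) = 165; x_4 ≥ 3 gives C(13,3) = 286. Together 655.
Add back pairs where two caps are both exceeded: 1 + 4 + 20 + 10 + 35 + 56 = 126.
By inclusion–exclusion the count is 560 − 655 + 126 = 31.

31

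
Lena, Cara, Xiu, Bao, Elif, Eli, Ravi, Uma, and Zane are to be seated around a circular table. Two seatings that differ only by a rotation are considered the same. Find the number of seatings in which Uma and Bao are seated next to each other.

10080

Treat {Uma, Bao} as one unit (2 internal orders) and seat the resulting 8 units around the table: (7)! circular arrangements.
So 2 × (7)! = 2 × 5040 = 10080.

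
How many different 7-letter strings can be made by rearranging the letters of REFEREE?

105

Letter multiplicities in REFEREE: E×4, F×1, R×2.
Dividing 7! = 5040 by 4!·2! = 48 for the repeated letters gives 105.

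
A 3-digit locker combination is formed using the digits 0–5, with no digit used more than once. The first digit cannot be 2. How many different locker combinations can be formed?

100

The first digit has 6−1 = 5 choices (anything except 2).
The remaining 2 digits are filled from the other 5 symbols without repetition: 5 × 4 = 20.
Total: 5 × 20 = 100.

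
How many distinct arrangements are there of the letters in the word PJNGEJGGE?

15120

The 9 letters of PJNGEJGGE have repeats: E appearing twice, G appearing 3 times, and J appearing twice.
The number of distinct arrangements is 9!/(3!·2!·2!) = 362880/24 = 15120.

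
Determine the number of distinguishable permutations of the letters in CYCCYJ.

60

Letter multiplicities in CYCCYJ: C×3, J×1, Y×2.
The number of distinct arrangements is 6!/(3!·2!) = 720/12 = 60.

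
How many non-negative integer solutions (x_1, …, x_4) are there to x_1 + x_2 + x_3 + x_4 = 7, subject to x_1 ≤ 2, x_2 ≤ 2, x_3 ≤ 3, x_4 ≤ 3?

18

Ignoring the caps, the number of non-negative solutions to x_1+…+x_4 = 7 is C(10,3) = 120.
Subtract solutions that violate a single cap (substitute x_i' = x_i − (cap_i+1)): x_1 ≥ 3 gives C(7,3) = 35; x_2 ≥ 3 gives C(7,3) = 35; x_3 ≥ 4 gives C(6,3) = 20; x_4 ≥ 4 gives C(6,3) = 20. Together 110.
Add back pairs where two caps are both exceeded: 4 + 1 + 1 + 1 + 1 + 0 = 8.
By inclusion–exclusion the count is 120 − 110 + 8 = 18.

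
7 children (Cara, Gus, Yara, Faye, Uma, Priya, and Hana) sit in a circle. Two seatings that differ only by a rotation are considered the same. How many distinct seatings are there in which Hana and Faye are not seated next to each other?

All circular seatings of 7 people number (6)! = 720.
Seatings with Hana beside Faye: treat them as a block with 2 internal orders, giving 2 × (5)! = 240.
Subtracting, 720 − 240 = 480.

480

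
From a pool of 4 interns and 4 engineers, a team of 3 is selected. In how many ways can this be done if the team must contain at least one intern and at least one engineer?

48

Total 3-person selections from all 8: C(8,3) = 56.
Selections missing a whole group: no interns → C(4,3) = 4; no engineers → C(4,3) = 4.
Both groups omitted at once is impossible, so 56 − 8 = 48.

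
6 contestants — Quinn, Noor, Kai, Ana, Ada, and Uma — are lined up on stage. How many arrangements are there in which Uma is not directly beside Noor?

480

There are 6! = 720 arrangements in all. If Uma and Noor are adjacent, merging them into one block gives 2·(5)! = 240 arrangements.
Complementary counting: 720 − 240 = 480.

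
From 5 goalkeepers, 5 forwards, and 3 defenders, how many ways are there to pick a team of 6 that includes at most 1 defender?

Split by how many defenders are chosen (0 through 1).
Sum: C(3,0)·C(10,6) + C(3,1)·C(10,5) = 210 + 756 = 966.

966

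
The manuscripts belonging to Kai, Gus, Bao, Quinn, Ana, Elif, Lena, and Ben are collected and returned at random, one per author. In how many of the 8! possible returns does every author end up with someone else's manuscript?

14833

Let Aᵢ be the assignments in which author i gets their own manuscript. We want the size of the complement of A₁∪…∪A_8.
By inclusion–exclusion this is Σ_{j=0}^{8} (−1)^j C(8,j)·(8−j)!.
Computing: 40320 − 40320 + 20160 − 6720 + 1680 − 336 + 56 − 8 + 1 = 14833.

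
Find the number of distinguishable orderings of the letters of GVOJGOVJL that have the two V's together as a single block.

5040

Treat the 2 copies of V as a single block. The multiset to arrange is then {VV, G, G, J, J, L, O, O}, 8 items in all.
That gives (8)!/(2!·2!·2!) = 5040 arrangements.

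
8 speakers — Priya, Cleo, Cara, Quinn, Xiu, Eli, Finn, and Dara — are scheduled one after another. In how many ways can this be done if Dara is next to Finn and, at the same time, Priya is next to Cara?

Treat {Dara,Finn} as one block (2 orders) and {Priya,Cara} as another (2 orders).
That leaves 6 units to arrange: 2 × 2 × 6! = 4 × 720 = 2880.

2880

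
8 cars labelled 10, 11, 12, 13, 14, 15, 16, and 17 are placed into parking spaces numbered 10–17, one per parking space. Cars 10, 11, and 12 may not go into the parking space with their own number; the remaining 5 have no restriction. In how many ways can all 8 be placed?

Let Aᵢ (for i ∈ {10, 11, 12}) be the placements that put car i in its forbidden parking space. Any j of these fix j positions, leaving (8−j)! ways to fill the rest, and there are C(3,j) ways to pick which j.
By inclusion–exclusion, the number of valid placements is Σ_{j=0}^{3} (−1)^j C(3,j)·(8−j)!.
Computing: 40320 − 15120 + 2160 − 120 = 27240.

27240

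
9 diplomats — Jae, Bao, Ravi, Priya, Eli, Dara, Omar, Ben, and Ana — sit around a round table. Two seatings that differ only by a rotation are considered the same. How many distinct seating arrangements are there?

40320

Around a circle, 9 distinct people have 9!/9 = (8)! = 40320 rotationally distinct seatings.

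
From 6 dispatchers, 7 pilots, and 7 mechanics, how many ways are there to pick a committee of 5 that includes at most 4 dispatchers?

15498

Split by how many dispatchers are chosen (0 through 4).
Sum: C(6,0)·C(14,5) + C(6,1)·C(14,4) + C(6,2)·C(14,3) + C(6,3)·C(14,2) + C(6,4)·C(14,1) = 2002 + 6006 + 5460 + 1820 + 210 = 15498.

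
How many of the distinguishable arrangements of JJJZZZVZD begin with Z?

With the first slot taken by Z, it remains to arrange the other 8 letters (JJJZZVZD).
Those 8 letters have J appearing 3 times and Z appearing 3 times, giving (8)!/(3!·3!) = 1120.

1120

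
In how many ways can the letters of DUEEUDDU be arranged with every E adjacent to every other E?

140

Treat the 2 copies of E as a single block. The multiset to arrange is then {EE, D, D, D, U, U, U}, 7 items in all.
That gives (7)!/(3!·3!) = 140 arrangements.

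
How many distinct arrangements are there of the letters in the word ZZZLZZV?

42

The 7 letters of ZZZLZZV have repeats: Z appearing 5 times.
The number of distinct arrangements is 7!/(5!) = 5040/120 = 42.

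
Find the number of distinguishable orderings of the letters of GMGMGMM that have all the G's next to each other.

Treat the 3 copies of G as a single block. The multiset to arrange is then {GGG, M, M, M, M}, 5 items in all.
That gives (5)!/(4!) = 5 arrangements.

5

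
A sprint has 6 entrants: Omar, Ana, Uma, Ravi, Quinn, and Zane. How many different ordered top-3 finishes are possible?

120

There are 6 choices for 1st place, 5 for 2nd, and 4 for 3rd.
That gives 6 × 5 × 4 = 120.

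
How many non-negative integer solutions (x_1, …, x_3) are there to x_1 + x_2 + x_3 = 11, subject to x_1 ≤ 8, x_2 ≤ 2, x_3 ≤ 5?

12

By stars and bars, unrestricted non-negative solutions to x_1+…+x_3 = 11 number C(11+2,2) = 78.
Subtract solutions that violate a single cap (substitute x_i' = x_i − (cap_i+1)): x_1 ≥ 9 gives C(4,2) = 6; x_2 ≥ 3 gives C(10,2) = 45; x_3 ≥ 6 gives C(7,2) = 21. Together 72.
Add back pairs where two caps are both exceeded: 0 + 0 + 6 = 6.
By inclusion–exclusion the count is 78 − 72 + 6 = 12.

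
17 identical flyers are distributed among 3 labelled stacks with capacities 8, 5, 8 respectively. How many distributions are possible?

Ignoring the caps, the number of non-negative solutions to x_1+…+x_3 = 17 is C(19,2) = 171.
Subtract solutions that violate a single cap (substitute x_i' = x_i − (cap_i+1)): x_1 ≥ 9 gives C(10,2) = 45; x_2 ≥ 6 gives C(13,2) = 78; x_3 ≥ 9 gives C(10,2) = 45. Together 168.
Add back pairs where two caps are both exceeded: 6 + 0 + 6 = 12.
By inclusion–exclusion the count is 171 − 168 + 12 = 15.

15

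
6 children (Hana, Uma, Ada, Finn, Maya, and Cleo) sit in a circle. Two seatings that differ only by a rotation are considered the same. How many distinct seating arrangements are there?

120

Seat Hana anywhere (absorbing the rotational symmetry), then permute the other 5: (5)! = 120.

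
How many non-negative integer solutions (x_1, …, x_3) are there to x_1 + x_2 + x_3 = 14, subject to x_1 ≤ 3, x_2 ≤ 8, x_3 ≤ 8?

18

Ignoring the caps, the number of non-negative solutions to x_1+…+x_3 = 14 is C(16,2) = 120.
Subtract solutions that violate a single cap (substitute x_i' = x_i − (cap_i+1)): x_1 ≥ 4 gives C(12,2) = 66; x_2 ≥ 9 gives C(7,2) = 21; x_3 ≥ 9 gives C(7,2) = 21. Together 108.
Add back pairs where two caps are both exceeded: 3 + 3 + 0 = 6.
By inclusion–exclusion the count is 120 − 108 + 6 = 18.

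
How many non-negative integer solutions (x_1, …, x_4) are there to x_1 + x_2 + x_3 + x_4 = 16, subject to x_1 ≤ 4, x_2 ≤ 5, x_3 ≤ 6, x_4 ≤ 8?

By stars and bars, unrestricted non-negative solutions to x_1+…+x_4 = 16 number C(16+3,3) = 969.
Subtract solutions that violate a single cap (substitute x_i' = x_i − (cap_i+1)): x_1 ≥ 5 gives C(14,3) = 364; x_2 ≥ 6 gives C(13,3) = 286; x_3 ≥ 7 gives C(12,3) = 220; x_4 ≥ 9 gives C(10,3) = 120. Together 990.
Add back pairs where two caps are both exceeded: 56 + 35 + 10 + 20 + 4 + 1 = 126.
By inclusion–exclusion the count is 969 − 990 + 126 = 105.

105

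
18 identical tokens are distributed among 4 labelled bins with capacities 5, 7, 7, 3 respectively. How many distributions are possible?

Without the upper bounds there are C(21,3) = 1330 ways to split 18 among 4 bins.
Subtract solutions that violate a single cap (substitute x_i' = x_i − (cap_i+1)): x_1 ≥ 6 gives C(15,3) = 455; x_2 ≥ 8 gives C(13,3) = 286; x_3 ≥ 8 gives C(13,3) = 286; x_4 ≥ 4 gives C(17,3) = 680. Together 1707.
Add back pairs where two caps are both exceeded: 35 + 35 + 165 + 10 + 84 + 84 = 413.
Subtract triples: 0 + 1 + 1 + 0 = 2.
By inclusion–exclusion the count is 1330 − 1707 + 413 − 2 = 34.

34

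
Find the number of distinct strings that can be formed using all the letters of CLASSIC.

The 7 letters of CLASSIC have repeats: C appearing twice and S appearing twice.
So there are 7! / (2!·2!) = 1260 distinguishable arrangements.

1260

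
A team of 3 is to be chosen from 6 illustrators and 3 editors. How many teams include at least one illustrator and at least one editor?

63

Total 3-person selections from all 9: C(9,3) = 84.
Selections missing a whole group: no illustrators → C(3,3) = 1; no editors → C(6,3) = 20.
Both groups omitted at once is impossible, so 84 − 21 = 63.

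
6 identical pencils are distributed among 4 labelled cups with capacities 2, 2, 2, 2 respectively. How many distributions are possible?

Ignoring the caps, the number of non-negative solutions to x_1+…+x_4 = 6 is C(9,3) = 84.
Subtract solutions that violate a single cap (substitute x_i' = x_i − (cap_i+1)): x_1 ≥ 3 gives C(6,3) = 20; x_2 ≥ 3 gives C(6,3) = 20; x_3 ≥ 3 gives C(6,3) = 20; x_4 ≥ 3 gives C(6,3) = 20. Together 80.
Add back pairs where two caps are both exceeded: 1 + 1 + 1 + 1 + 1 + 1 = 6.
By inclusion–exclusion the count is 84 − 80 + 6 = 10.

10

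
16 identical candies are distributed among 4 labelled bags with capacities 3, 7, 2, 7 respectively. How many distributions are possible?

Ignoring the caps, the number of non-negative solutions to x_1+…+x_4 = 16 is C(19,3) = 969.
Subtract solutions that violate a single cap (substitute x_i' = x_i − (cap_i+1)): x_1 ≥ 4 gives C(15,3) = 455; x_2 ≥ 8 gives C(11,3) = 165; x_3 ≥ 3 gives C(16,3) = 560; x_4 ≥ 8 gives C(11,3) = 165. Together 1345.
Add back pairs where two caps are both exceeded: 35 + 220 + 35 + 56 + 1 + 56 = 403.
Subtract triples: 4 + 0 + 4 + 0 = 8.
By inclusion–exclusion the count is 969 − 1345 + 403 − 8 = 19.

19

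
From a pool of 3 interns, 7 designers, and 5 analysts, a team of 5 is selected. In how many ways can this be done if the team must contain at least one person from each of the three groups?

With no constraint there are C(15,5) = 3003 possible selections.
Subtract selections that omit an entire group: no interns → C(12,5) = 792; no designers → C(8,5) = 56; no analysts → C(10,5) = 252.
Add back selections omitting two groups (i.e. drawn from a single group): C(3,5) + C(7,5) + C(5,5) = 22.
By inclusion–exclusion: 3003 − 1100 + 22 = 1925.

1925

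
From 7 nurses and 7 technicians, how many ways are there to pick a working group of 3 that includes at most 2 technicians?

Split by how many technicians are chosen (0 through 2).
Sum: C(7,0)·C(7,3) + C(7,1)·C(7,2) + C(7,2)·C(7,1) = 35 + 147 + 147 = 329.

329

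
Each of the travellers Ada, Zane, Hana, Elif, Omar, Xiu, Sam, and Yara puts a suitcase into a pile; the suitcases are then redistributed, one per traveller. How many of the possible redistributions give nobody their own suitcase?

Count assignments avoiding every fixed point. For any j of the 8 travellers fixed to their own suitcase, the other 8−j can be arranged in (8−j)! ways.
By inclusion–exclusion this is Σ_{j=0}^{8} (−1)^j C(8,j)·(8−j)!.
Computing: 40320 − 40320 + 20160 − 6720 + 1680 − 336 + 56 − 8 + 1 = 14833.

14833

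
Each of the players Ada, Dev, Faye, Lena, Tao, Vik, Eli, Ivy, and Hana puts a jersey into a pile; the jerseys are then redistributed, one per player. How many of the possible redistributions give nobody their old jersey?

Count assignments avoiding every fixed point. For any j of the 9 players fixed to their old jersey, the other 9−j can be arranged in (9−j)! ways.
By inclusion–exclusion this is Σ_{j=0}^{9} (−1)^j C(9,j)·(9−j)!.
Computing: 362880 − 362880 + 181440 − 60480 + 15120 − 3024 + 504 − 72 + 9 − 1 = 133496.

133496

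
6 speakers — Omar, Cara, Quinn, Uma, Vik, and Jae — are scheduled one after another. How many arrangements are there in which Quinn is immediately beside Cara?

Place the 4 others and the Quinn-Cara pair as 5 objects in a line; the pair has 2 internal arrangements.
So the count is 2·(5)! = 240.

240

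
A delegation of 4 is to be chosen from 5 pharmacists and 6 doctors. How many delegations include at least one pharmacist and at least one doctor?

Total 4-person selections from all 11: C(11,4) = 330.
Selections missing a whole group: no pharmacists → C(6,4) = 15; no doctors → C(5,4) = 5.
Both groups omitted at once is impossible, so 330 − 20 = 310.

310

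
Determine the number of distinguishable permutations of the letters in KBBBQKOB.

The 8 letters of KBBBQKOB have repeats: B appearing 4 times and K appearing twice.
The number of distinct arrangements is 8!/(4!·2!) = 40320/48 = 840.

840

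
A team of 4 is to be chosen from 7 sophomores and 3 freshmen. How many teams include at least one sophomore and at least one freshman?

Unrestricted: C(10,4) = 210 ways to pick any 4 of the 10.
Subtract selections that omit an entire group: no sophomores → C(3,4) = 0; no freshmen → C(7,4) = 35.
Both groups omitted at once is impossible, so 210 − 35 = 175.

175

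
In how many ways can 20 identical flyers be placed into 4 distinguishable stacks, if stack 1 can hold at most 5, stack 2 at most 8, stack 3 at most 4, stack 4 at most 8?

55

Ignoring the caps, the number of non-negative solutions to x_1+…+x_4 = 20 is C(23,3) = 1771.
Subtract solutions that violate a single cap (substitute x_i' = x_i − (cap_i+1)): x_1 ≥ 6 gives C(17,3) = 680; x_2 ≥ 9 gives C(14,3) = 364; x_3 ≥ 5 gives C(18,3) = 816; x_4 ≥ 9 gives C(14,3) = 364. Together 2224.
Add back pairs where two caps are both exceeded: 56 + 220 + 56 + 84 + 10 + 84 = 510.
Subtract triples: 1 + 0 + 1 + 0 = 2.
By inclusion–exclusion the count is 1771 − 2224 + 510 − 2 = 55.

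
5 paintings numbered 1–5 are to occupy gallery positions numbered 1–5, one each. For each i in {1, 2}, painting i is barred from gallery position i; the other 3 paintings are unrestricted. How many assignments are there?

Let Aᵢ (for i ∈ {1, 2}) be the placements that put painting i in its forbidden gallery position. Any j of these fix j positions, leaving (5−j)! ways to fill the rest, and there are C(2,j) ways to pick which j.
By inclusion–exclusion, the number of valid placements is Σ_{j=0}^{2} (−1)^j C(2,j)·(5−j)!.
Computing: 120 − 48 + 6 = 78.

78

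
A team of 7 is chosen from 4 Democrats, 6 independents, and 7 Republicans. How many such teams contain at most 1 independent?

Split by how many independents are chosen (0 through 1).
Sum: C(6,0)·C(11,7) + C(6,1)·C(11,6) = 330 + 2772 = 3102.

3102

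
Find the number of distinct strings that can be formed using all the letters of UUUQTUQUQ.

504

Letter multiplicities in UUUQTUQUQ: Q×3, T×1, U×5.
So there are 9! / (5!·3!) = 504 distinguishable arrangements.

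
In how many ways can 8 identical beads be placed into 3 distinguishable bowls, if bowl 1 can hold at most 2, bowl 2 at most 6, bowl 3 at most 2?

By stars and bars, unrestricted non-negative solutions to x_1+…+x_3 = 8 number C(8+2,2) = 45.
Subtract solutions that violate a single cap (substitute x_i' = x_i − (cap_i+1)): x_1 ≥ 3 gives C(7,2) = 21; x_2 ≥ 7 gives C(3,2) = 3; x_3 ≥ 3 gives C(7,2) = 21. Together 45.
Add back pairs where two caps are both exceeded: 0 + 6 + 0 = 6.
By inclusion–exclusion the count is 45 − 45 + 6 = 6.

6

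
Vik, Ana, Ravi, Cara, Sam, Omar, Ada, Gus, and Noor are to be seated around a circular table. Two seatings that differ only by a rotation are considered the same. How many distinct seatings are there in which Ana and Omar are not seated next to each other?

Without the restriction there are (8)! = 40320 seatings.
Those with Ana next to Omar: fuse the pair into one unit and seat 8 units around a circle — 2·(7)! = 10080.
Subtracting, 40320 − 10080 = 30240.

30240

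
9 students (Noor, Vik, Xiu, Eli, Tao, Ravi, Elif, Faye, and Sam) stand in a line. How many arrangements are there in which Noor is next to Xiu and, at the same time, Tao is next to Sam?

Treat {Noor,Xiu} as one block (2 orders) and {Tao,Sam} as another (2 orders).
That leaves 7 units to arrange: 2 × 2 × 7! = 4 × 5040 = 20160.

20160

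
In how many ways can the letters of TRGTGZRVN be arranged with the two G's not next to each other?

35280

There are 9!/(2!·2!·2!) = 45360 arrangements of TRGTGZRVN in total.
Arrangements with the G's together: treat GG as one letter, giving (8)!/(2!·2!) = 10080.
Subtracting, 45360 − 10080 = 35280 arrangements keep the G's apart.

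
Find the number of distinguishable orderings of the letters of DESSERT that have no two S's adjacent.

Total arrangements of DESSERT: 7!/(2!·2!) = 1260.
Arrangements with the S's together: treat SS as one letter, giving (6)!/(2!) = 360.
Subtracting, 1260 − 360 = 900 arrangements keep the S's apart.

900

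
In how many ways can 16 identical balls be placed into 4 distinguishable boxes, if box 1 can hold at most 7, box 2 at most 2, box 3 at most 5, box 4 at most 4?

Ignoring the caps, the number of non-negative solutions to x_1+…+x_4 = 16 is C(19,3) = 969.
Subtract solutions that violate a single cap (substitute x_i' = x_i − (cap_i+1)): x_1 ≥ 8 gives C(11,3) = 165; x_2 ≥ 3 gives C(16,3) = 560; x_3 ≥ 6 gives C(13,3) = 286; x_4 ≥ 5 gives C(14,3) = 364. Together 1375.
Add back pairs where two caps are both exceeded: 56 + 10 + 20 + 120 + 165 + 56 = 427.
Subtract triples: 0 + 1 + 0 + 10 = 11.
By inclusion–exclusion the count is 969 − 1375 + 427 − 11 = 10.

10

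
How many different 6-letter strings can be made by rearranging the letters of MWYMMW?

60

The 6 letters of MWYMMW have repeats: M appearing 3 times and W appearing twice.
So there are 6! / (3!·2!) = 60 distinguishable arrangements.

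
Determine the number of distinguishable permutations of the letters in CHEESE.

Letter multiplicities in CHEESE: C×1, E×3, H×1, S×1.
The number of distinct arrangements is 6!/(3!) = 720/6 = 120.

120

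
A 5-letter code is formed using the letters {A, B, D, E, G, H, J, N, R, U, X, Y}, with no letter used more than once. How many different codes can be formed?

Choose and order 5 of the 12 symbols: the first letter has 12 options, the next 11, and so on down to 8.
That product is 12 × 11 × 10 × 9 × 8 = 95040.

95040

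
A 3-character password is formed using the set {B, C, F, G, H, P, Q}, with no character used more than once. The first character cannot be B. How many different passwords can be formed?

180

The first character has 7−1 = 6 choices (anything except B).
The remaining 2 characters are filled from the other 6 symbols without repetition: 6 × 5 = 30.
Total: 6 × 30 = 180.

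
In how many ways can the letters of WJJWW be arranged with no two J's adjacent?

Total arrangements of WJJWW: 5!/(3!·2!) = 10.
Arrangements with the J's together: treat JJ as one letter, giving (4)!/(3!) = 4.
Hence 10 − 4 = 6.

6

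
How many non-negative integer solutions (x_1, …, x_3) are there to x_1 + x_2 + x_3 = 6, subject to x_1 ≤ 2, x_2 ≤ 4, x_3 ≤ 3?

9

By stars and bars, unrestricted non-negative solutions to x_1+…+x_3 = 6 number C(6+2,2) = 28.
Subtract solutions that violate a single cap (substitute x_i' = x_i − (cap_i+1)): x_1 ≥ 3 gives C(5,2) = 10; x_2 ≥ 5 gives C(3,2) = 3; x_3 ≥ 4 gives C(4,2) = 6. Together 19.
No two caps can be exceeded simultaneously, so the pair terms are all 0.
By inclusion–exclusion the count is 28 − 19 + 0 = 9.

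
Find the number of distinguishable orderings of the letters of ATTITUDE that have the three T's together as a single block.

Treat the 3 copies of T as a single block. The multiset to arrange is then {TTT, A, D, E, I, U}, 6 items in all.
All 6 items are distinct, so there are (6)! = 720 arrangements.

720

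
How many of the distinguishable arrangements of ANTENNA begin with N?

180

With the first slot taken by N, it remains to arrange the other 6 letters (ATENNA).
Those 6 letters have A appearing twice and N appearing twice, giving (6)!/(2!·2!) = 180.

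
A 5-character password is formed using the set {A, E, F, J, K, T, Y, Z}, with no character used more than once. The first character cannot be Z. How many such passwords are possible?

The first character has 8−1 = 7 choices (anything except Z).
The remaining 4 characters are filled from the other 7 symbols without repetition: 7 × 6 × 5 × 4 = 840.
Total: 7 × 840 = 5880.

5880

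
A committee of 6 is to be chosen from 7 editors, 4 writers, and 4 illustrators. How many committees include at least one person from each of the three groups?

4060

Total 6-person selections from all 15: C(15,6) = 5005.
Selections missing a whole group: no editors → C(8,6) = 28; no writers → C(11,6) = 462; no illustrators → C(11,6) = 462.
Add back selections omitting two groups (i.e. drawn from a single group): C(7,6) + C(4,6) + C(4,6) = 7.
By inclusion–exclusion: 5005 − 952 + 7 = 4060.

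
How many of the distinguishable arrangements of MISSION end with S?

360

With the last slot taken by S, it remains to arrange the other 6 letters (MISION).
Those 6 letters have I appearing twice, giving (6)!/(2!) = 360.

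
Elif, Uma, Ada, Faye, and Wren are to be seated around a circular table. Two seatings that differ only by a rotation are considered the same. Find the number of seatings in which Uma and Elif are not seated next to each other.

Without the restriction there are (4)! = 24 seatings.
Those with Uma next to Elif: fuse the pair into one unit and seat 4 units around a circle — 2·(3)! = 12.
Subtracting, 24 − 12 = 12.

12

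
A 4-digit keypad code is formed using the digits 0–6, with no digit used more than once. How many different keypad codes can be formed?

With no repetition, fill the 4 digits in order: 7 choices, then 6, down to 4.
7 × 6 × 5 × 4 = 840.

840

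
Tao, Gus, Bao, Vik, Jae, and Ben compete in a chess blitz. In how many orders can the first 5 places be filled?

This is an ordered selection of 5 from 6: P(6,5).
That gives 6 × 5 × 4 × 3 × 2 = 720.

720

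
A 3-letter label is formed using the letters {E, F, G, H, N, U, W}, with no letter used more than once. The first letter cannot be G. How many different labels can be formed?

The first letter has 7−1 = 6 choices (anything except G).
The remaining 2 letters are filled from the other 6 symbols without repetition: 6 × 5 = 30.
Total: 6 × 30 = 180.

180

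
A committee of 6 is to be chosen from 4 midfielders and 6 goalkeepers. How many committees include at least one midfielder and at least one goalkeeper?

Unrestricted: C(10,6) = 210 ways to pick any 6 of the 10.
Selections missing a whole group: no midfielders → C(6,6) = 1; no goalkeepers → C(4,6) = 0.
Both groups omitted at once is impossible, so 210 − 1 = 209.

209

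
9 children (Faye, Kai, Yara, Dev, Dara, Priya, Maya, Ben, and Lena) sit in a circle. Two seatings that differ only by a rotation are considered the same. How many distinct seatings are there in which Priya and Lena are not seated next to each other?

Without the restriction there are (8)! = 40320 seatings.
Those with Priya next to Lena: fuse the pair into one unit and seat 8 units around a circle — 2·(7)! = 10080.
Subtracting, 40320 − 10080 = 30240.

30240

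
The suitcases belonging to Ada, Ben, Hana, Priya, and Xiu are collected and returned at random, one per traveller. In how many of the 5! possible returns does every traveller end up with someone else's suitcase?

Let Aᵢ be the assignments in which traveller i gets their own suitcase. We want the size of the complement of A₁∪…∪A_5.
By inclusion–exclusion this is Σ_{j=0}^{5} (−1)^j C(5,j)·(5−j)!.
Computing: 120 − 120 + 60 − 20 + 5 − 1 = 44.

44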